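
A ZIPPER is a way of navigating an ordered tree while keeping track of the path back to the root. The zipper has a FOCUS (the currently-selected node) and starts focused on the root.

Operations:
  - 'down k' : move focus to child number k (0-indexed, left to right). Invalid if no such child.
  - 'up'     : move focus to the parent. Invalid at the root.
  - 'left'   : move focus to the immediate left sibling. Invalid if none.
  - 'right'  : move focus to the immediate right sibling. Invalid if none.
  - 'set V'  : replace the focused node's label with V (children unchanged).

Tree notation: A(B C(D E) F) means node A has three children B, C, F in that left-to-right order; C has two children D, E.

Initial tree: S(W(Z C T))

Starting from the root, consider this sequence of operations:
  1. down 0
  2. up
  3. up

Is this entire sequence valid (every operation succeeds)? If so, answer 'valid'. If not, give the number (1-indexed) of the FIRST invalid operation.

Step 1 (down 0): focus=W path=0 depth=1 children=['Z', 'C', 'T'] left=[] right=[] parent=S
Step 2 (up): focus=S path=root depth=0 children=['W'] (at root)
Step 3 (up): INVALID

Answer: 3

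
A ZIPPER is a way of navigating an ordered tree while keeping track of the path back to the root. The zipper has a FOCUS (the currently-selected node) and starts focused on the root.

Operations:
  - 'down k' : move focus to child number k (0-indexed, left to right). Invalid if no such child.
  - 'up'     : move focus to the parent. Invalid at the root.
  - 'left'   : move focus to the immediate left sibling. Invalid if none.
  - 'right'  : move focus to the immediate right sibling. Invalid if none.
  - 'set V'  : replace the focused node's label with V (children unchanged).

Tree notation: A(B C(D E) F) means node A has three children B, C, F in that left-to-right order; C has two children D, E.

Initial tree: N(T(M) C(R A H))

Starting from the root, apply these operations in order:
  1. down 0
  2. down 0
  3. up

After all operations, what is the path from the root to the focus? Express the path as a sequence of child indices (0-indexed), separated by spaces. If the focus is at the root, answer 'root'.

Step 1 (down 0): focus=T path=0 depth=1 children=['M'] left=[] right=['C'] parent=N
Step 2 (down 0): focus=M path=0/0 depth=2 children=[] left=[] right=[] parent=T
Step 3 (up): focus=T path=0 depth=1 children=['M'] left=[] right=['C'] parent=N

Answer: 0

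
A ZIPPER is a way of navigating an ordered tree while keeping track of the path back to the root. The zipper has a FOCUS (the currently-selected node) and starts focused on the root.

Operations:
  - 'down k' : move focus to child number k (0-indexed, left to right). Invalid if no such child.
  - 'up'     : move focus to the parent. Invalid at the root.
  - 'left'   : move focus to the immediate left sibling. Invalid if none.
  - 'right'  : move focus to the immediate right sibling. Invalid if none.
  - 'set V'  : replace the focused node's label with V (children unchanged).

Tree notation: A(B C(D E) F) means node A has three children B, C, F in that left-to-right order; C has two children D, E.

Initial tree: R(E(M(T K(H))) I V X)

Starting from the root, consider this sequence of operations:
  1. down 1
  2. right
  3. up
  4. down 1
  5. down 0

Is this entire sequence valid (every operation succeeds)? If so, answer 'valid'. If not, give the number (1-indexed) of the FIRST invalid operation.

Answer: 5

Derivation:
Step 1 (down 1): focus=I path=1 depth=1 children=[] left=['E'] right=['V', 'X'] parent=R
Step 2 (right): focus=V path=2 depth=1 children=[] left=['E', 'I'] right=['X'] parent=R
Step 3 (up): focus=R path=root depth=0 children=['E', 'I', 'V', 'X'] (at root)
Step 4 (down 1): focus=I path=1 depth=1 children=[] left=['E'] right=['V', 'X'] parent=R
Step 5 (down 0): INVALID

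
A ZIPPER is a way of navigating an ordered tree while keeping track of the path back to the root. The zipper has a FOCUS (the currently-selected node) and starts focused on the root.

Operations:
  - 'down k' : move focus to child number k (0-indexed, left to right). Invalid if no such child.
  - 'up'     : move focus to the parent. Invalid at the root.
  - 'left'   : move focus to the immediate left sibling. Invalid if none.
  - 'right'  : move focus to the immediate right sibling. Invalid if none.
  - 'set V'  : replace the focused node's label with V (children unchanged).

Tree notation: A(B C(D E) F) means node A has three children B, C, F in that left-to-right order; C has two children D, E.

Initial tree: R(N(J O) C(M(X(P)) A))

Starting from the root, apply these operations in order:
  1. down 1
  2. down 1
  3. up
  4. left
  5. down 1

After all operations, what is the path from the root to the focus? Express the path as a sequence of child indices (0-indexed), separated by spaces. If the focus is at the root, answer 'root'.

Answer: 0 1

Derivation:
Step 1 (down 1): focus=C path=1 depth=1 children=['M', 'A'] left=['N'] right=[] parent=R
Step 2 (down 1): focus=A path=1/1 depth=2 children=[] left=['M'] right=[] parent=C
Step 3 (up): focus=C path=1 depth=1 children=['M', 'A'] left=['N'] right=[] parent=R
Step 4 (left): focus=N path=0 depth=1 children=['J', 'O'] left=[] right=['C'] parent=R
Step 5 (down 1): focus=O path=0/1 depth=2 children=[] left=['J'] right=[] parent=N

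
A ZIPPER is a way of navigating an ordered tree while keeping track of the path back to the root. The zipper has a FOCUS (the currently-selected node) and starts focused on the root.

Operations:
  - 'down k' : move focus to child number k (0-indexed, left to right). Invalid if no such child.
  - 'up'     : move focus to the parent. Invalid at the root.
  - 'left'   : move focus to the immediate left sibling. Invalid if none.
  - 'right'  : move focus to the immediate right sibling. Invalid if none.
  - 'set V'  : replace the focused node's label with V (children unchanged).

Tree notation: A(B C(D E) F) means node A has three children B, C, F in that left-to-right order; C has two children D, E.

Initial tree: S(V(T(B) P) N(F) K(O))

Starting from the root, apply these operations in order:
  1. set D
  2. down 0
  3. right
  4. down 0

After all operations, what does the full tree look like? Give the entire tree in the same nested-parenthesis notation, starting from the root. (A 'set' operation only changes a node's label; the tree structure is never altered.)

Step 1 (set D): focus=D path=root depth=0 children=['V', 'N', 'K'] (at root)
Step 2 (down 0): focus=V path=0 depth=1 children=['T', 'P'] left=[] right=['N', 'K'] parent=D
Step 3 (right): focus=N path=1 depth=1 children=['F'] left=['V'] right=['K'] parent=D
Step 4 (down 0): focus=F path=1/0 depth=2 children=[] left=[] right=[] parent=N

Answer: D(V(T(B) P) N(F) K(O))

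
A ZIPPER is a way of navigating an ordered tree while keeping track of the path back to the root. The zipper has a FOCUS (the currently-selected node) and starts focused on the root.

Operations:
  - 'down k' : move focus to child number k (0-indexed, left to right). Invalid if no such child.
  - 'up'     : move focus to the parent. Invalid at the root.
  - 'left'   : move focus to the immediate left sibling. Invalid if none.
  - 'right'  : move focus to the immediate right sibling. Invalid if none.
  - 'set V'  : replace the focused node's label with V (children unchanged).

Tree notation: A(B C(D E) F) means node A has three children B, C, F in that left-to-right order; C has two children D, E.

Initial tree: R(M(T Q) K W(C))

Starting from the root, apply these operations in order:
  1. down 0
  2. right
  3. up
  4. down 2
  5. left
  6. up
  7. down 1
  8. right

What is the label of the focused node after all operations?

Answer: W

Derivation:
Step 1 (down 0): focus=M path=0 depth=1 children=['T', 'Q'] left=[] right=['K', 'W'] parent=R
Step 2 (right): focus=K path=1 depth=1 children=[] left=['M'] right=['W'] parent=R
Step 3 (up): focus=R path=root depth=0 children=['M', 'K', 'W'] (at root)
Step 4 (down 2): focus=W path=2 depth=1 children=['C'] left=['M', 'K'] right=[] parent=R
Step 5 (left): focus=K path=1 depth=1 children=[] left=['M'] right=['W'] parent=R
Step 6 (up): focus=R path=root depth=0 children=['M', 'K', 'W'] (at root)
Step 7 (down 1): focus=K path=1 depth=1 children=[] left=['M'] right=['W'] parent=R
Step 8 (right): focus=W path=2 depth=1 children=['C'] left=['M', 'K'] right=[] parent=R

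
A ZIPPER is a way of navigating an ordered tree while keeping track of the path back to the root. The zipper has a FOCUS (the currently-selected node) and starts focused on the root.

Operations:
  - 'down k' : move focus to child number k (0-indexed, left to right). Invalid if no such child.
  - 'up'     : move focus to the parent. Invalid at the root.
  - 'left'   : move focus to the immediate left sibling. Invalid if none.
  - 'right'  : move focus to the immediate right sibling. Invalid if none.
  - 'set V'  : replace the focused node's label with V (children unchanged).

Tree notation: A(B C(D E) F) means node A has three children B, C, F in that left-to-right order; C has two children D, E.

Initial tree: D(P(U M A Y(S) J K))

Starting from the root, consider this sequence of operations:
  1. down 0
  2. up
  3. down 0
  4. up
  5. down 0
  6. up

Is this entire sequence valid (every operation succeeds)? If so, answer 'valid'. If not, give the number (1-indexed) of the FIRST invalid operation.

Answer: valid

Derivation:
Step 1 (down 0): focus=P path=0 depth=1 children=['U', 'M', 'A', 'Y', 'J', 'K'] left=[] right=[] parent=D
Step 2 (up): focus=D path=root depth=0 children=['P'] (at root)
Step 3 (down 0): focus=P path=0 depth=1 children=['U', 'M', 'A', 'Y', 'J', 'K'] left=[] right=[] parent=D
Step 4 (up): focus=D path=root depth=0 children=['P'] (at root)
Step 5 (down 0): focus=P path=0 depth=1 children=['U', 'M', 'A', 'Y', 'J', 'K'] left=[] right=[] parent=D
Step 6 (up): focus=D path=root depth=0 children=['P'] (at root)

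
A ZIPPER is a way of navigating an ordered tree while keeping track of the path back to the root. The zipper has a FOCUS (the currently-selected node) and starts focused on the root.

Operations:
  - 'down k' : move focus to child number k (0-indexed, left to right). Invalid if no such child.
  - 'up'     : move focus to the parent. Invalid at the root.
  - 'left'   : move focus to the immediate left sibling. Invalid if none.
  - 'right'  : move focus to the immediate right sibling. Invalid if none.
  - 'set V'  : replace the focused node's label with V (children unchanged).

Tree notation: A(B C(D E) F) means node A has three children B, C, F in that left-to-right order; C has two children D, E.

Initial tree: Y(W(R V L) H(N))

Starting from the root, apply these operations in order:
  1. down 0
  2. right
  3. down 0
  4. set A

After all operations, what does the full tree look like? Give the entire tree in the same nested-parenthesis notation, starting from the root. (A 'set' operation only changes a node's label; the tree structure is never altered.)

Answer: Y(W(R V L) H(A))

Derivation:
Step 1 (down 0): focus=W path=0 depth=1 children=['R', 'V', 'L'] left=[] right=['H'] parent=Y
Step 2 (right): focus=H path=1 depth=1 children=['N'] left=['W'] right=[] parent=Y
Step 3 (down 0): focus=N path=1/0 depth=2 children=[] left=[] right=[] parent=H
Step 4 (set A): focus=A path=1/0 depth=2 children=[] left=[] right=[] parent=H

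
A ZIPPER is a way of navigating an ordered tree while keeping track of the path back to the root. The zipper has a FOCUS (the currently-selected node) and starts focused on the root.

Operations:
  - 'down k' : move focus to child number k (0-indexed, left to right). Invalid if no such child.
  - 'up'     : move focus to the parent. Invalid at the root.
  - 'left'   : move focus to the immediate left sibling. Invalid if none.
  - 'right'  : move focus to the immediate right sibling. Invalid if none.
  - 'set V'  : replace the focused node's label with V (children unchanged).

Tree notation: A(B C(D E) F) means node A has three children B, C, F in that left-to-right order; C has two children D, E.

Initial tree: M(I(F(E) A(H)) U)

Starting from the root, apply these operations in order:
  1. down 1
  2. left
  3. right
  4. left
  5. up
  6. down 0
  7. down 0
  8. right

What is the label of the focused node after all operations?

Answer: A

Derivation:
Step 1 (down 1): focus=U path=1 depth=1 children=[] left=['I'] right=[] parent=M
Step 2 (left): focus=I path=0 depth=1 children=['F', 'A'] left=[] right=['U'] parent=M
Step 3 (right): focus=U path=1 depth=1 children=[] left=['I'] right=[] parent=M
Step 4 (left): focus=I path=0 depth=1 children=['F', 'A'] left=[] right=['U'] parent=M
Step 5 (up): focus=M path=root depth=0 children=['I', 'U'] (at root)
Step 6 (down 0): focus=I path=0 depth=1 children=['F', 'A'] left=[] right=['U'] parent=M
Step 7 (down 0): focus=F path=0/0 depth=2 children=['E'] left=[] right=['A'] parent=I
Step 8 (right): focus=A path=0/1 depth=2 children=['H'] left=['F'] right=[] parent=I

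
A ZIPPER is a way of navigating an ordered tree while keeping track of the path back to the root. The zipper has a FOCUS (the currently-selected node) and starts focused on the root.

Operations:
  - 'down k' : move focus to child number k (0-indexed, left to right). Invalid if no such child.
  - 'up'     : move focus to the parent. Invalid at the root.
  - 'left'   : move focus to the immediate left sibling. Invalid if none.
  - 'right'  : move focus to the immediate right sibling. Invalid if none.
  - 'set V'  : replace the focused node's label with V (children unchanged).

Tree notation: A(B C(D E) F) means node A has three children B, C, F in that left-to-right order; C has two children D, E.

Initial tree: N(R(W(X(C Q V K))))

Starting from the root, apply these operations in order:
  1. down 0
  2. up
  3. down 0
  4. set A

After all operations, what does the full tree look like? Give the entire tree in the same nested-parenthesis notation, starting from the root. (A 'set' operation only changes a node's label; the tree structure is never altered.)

Answer: N(A(W(X(C Q V K))))

Derivation:
Step 1 (down 0): focus=R path=0 depth=1 children=['W'] left=[] right=[] parent=N
Step 2 (up): focus=N path=root depth=0 children=['R'] (at root)
Step 3 (down 0): focus=R path=0 depth=1 children=['W'] left=[] right=[] parent=N
Step 4 (set A): focus=A path=0 depth=1 children=['W'] left=[] right=[] parent=N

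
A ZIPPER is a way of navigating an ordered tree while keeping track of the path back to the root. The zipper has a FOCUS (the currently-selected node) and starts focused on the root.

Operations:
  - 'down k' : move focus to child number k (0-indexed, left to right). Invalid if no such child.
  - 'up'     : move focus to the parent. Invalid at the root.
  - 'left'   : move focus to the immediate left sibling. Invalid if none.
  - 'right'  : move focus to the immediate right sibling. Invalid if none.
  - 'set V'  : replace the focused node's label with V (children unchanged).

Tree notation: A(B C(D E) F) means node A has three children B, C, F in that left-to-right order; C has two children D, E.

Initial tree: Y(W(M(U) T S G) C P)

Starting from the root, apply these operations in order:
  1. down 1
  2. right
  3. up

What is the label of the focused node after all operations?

Answer: Y

Derivation:
Step 1 (down 1): focus=C path=1 depth=1 children=[] left=['W'] right=['P'] parent=Y
Step 2 (right): focus=P path=2 depth=1 children=[] left=['W', 'C'] right=[] parent=Y
Step 3 (up): focus=Y path=root depth=0 children=['W', 'C', 'P'] (at root)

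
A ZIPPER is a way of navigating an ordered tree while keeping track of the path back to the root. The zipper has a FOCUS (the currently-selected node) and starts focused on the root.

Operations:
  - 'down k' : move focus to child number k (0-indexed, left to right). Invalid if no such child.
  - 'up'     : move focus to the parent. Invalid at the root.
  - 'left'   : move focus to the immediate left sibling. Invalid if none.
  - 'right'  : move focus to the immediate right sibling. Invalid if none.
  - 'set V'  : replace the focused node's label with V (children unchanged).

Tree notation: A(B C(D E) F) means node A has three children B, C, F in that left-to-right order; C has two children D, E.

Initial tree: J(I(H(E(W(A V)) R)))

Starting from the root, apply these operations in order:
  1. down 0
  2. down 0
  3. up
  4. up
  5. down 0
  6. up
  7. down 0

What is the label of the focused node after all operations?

Step 1 (down 0): focus=I path=0 depth=1 children=['H'] left=[] right=[] parent=J
Step 2 (down 0): focus=H path=0/0 depth=2 children=['E', 'R'] left=[] right=[] parent=I
Step 3 (up): focus=I path=0 depth=1 children=['H'] left=[] right=[] parent=J
Step 4 (up): focus=J path=root depth=0 children=['I'] (at root)
Step 5 (down 0): focus=I path=0 depth=1 children=['H'] left=[] right=[] parent=J
Step 6 (up): focus=J path=root depth=0 children=['I'] (at root)
Step 7 (down 0): focus=I path=0 depth=1 children=['H'] left=[] right=[] parent=J

Answer: I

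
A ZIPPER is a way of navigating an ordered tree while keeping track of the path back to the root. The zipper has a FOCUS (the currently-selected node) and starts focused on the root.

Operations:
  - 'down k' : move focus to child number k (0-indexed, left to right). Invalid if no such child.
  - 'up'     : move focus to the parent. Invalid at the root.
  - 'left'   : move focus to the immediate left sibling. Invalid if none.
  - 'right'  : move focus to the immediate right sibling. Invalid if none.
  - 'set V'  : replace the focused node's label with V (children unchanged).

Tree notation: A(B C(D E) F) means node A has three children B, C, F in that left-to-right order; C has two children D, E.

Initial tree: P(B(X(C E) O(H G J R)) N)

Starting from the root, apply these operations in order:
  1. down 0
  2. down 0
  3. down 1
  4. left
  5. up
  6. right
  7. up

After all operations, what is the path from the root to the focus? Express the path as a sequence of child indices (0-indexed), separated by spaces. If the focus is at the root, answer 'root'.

Answer: 0

Derivation:
Step 1 (down 0): focus=B path=0 depth=1 children=['X', 'O'] left=[] right=['N'] parent=P
Step 2 (down 0): focus=X path=0/0 depth=2 children=['C', 'E'] left=[] right=['O'] parent=B
Step 3 (down 1): focus=E path=0/0/1 depth=3 children=[] left=['C'] right=[] parent=X
Step 4 (left): focus=C path=0/0/0 depth=3 children=[] left=[] right=['E'] parent=X
Step 5 (up): focus=X path=0/0 depth=2 children=['C', 'E'] left=[] right=['O'] parent=B
Step 6 (right): focus=O path=0/1 depth=2 children=['H', 'G', 'J', 'R'] left=['X'] right=[] parent=B
Step 7 (up): focus=B path=0 depth=1 children=['X', 'O'] left=[] right=['N'] parent=P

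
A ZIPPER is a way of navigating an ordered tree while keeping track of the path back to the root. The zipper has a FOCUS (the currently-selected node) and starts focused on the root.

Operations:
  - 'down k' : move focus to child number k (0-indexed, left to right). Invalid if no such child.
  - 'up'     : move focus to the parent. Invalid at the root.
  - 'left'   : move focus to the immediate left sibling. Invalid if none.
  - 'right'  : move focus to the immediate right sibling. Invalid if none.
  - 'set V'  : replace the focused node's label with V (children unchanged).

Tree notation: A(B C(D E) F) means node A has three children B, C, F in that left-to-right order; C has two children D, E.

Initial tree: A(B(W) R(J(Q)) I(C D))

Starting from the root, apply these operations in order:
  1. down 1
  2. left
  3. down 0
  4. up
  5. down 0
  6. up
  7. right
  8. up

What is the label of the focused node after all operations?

Answer: A

Derivation:
Step 1 (down 1): focus=R path=1 depth=1 children=['J'] left=['B'] right=['I'] parent=A
Step 2 (left): focus=B path=0 depth=1 children=['W'] left=[] right=['R', 'I'] parent=A
Step 3 (down 0): focus=W path=0/0 depth=2 children=[] left=[] right=[] parent=B
Step 4 (up): focus=B path=0 depth=1 children=['W'] left=[] right=['R', 'I'] parent=A
Step 5 (down 0): focus=W path=0/0 depth=2 children=[] left=[] right=[] parent=B
Step 6 (up): focus=B path=0 depth=1 children=['W'] left=[] right=['R', 'I'] parent=A
Step 7 (right): focus=R path=1 depth=1 children=['J'] left=['B'] right=['I'] parent=A
Step 8 (up): focus=A path=root depth=0 children=['B', 'R', 'I'] (at root)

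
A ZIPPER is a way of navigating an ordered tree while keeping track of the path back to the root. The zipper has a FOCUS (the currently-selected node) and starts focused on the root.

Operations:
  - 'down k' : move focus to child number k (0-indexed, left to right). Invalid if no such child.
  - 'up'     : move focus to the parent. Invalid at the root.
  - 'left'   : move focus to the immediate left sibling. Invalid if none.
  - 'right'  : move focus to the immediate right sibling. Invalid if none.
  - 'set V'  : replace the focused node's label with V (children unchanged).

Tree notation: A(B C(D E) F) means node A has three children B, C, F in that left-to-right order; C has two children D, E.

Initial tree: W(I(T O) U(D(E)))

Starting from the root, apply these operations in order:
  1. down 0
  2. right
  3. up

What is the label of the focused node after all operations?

Step 1 (down 0): focus=I path=0 depth=1 children=['T', 'O'] left=[] right=['U'] parent=W
Step 2 (right): focus=U path=1 depth=1 children=['D'] left=['I'] right=[] parent=W
Step 3 (up): focus=W path=root depth=0 children=['I', 'U'] (at root)

Answer: W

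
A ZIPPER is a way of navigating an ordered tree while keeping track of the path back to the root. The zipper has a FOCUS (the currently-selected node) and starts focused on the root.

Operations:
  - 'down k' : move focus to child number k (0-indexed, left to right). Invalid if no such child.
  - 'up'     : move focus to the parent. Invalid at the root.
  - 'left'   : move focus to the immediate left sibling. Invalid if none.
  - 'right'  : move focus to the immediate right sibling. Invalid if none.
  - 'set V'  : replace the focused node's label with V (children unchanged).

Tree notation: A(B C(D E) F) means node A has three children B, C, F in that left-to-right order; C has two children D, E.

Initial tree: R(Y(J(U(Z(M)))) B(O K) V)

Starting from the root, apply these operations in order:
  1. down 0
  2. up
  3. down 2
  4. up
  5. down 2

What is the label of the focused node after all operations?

Answer: V

Derivation:
Step 1 (down 0): focus=Y path=0 depth=1 children=['J'] left=[] right=['B', 'V'] parent=R
Step 2 (up): focus=R path=root depth=0 children=['Y', 'B', 'V'] (at root)
Step 3 (down 2): focus=V path=2 depth=1 children=[] left=['Y', 'B'] right=[] parent=R
Step 4 (up): focus=R path=root depth=0 children=['Y', 'B', 'V'] (at root)
Step 5 (down 2): focus=V path=2 depth=1 children=[] left=['Y', 'B'] right=[] parent=R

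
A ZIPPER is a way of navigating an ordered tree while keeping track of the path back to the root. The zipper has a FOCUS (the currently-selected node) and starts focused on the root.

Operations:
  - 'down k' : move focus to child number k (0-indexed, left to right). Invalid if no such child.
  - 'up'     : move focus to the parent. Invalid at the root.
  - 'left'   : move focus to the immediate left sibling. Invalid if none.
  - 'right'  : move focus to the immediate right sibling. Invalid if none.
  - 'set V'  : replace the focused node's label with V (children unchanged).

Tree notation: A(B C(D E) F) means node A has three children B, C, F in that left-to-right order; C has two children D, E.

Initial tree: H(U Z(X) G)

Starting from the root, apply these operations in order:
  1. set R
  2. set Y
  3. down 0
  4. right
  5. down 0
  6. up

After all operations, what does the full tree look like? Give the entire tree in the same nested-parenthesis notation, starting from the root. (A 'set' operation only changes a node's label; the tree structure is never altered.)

Answer: Y(U Z(X) G)

Derivation:
Step 1 (set R): focus=R path=root depth=0 children=['U', 'Z', 'G'] (at root)
Step 2 (set Y): focus=Y path=root depth=0 children=['U', 'Z', 'G'] (at root)
Step 3 (down 0): focus=U path=0 depth=1 children=[] left=[] right=['Z', 'G'] parent=Y
Step 4 (right): focus=Z path=1 depth=1 children=['X'] left=['U'] right=['G'] parent=Y
Step 5 (down 0): focus=X path=1/0 depth=2 children=[] left=[] right=[] parent=Z
Step 6 (up): focus=Z path=1 depth=1 children=['X'] left=['U'] right=['G'] parent=Y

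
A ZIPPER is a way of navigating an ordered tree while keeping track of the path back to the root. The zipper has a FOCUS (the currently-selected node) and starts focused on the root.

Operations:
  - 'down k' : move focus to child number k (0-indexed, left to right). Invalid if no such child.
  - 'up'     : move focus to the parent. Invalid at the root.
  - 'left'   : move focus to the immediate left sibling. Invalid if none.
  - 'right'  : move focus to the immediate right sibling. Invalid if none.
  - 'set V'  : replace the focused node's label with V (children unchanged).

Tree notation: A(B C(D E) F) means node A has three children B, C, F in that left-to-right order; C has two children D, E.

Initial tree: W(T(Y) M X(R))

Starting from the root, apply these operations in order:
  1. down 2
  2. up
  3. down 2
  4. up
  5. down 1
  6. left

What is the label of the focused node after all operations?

Answer: T

Derivation:
Step 1 (down 2): focus=X path=2 depth=1 children=['R'] left=['T', 'M'] right=[] parent=W
Step 2 (up): focus=W path=root depth=0 children=['T', 'M', 'X'] (at root)
Step 3 (down 2): focus=X path=2 depth=1 children=['R'] left=['T', 'M'] right=[] parent=W
Step 4 (up): focus=W path=root depth=0 children=['T', 'M', 'X'] (at root)
Step 5 (down 1): focus=M path=1 depth=1 children=[] left=['T'] right=['X'] parent=W
Step 6 (left): focus=T path=0 depth=1 children=['Y'] left=[] right=['M', 'X'] parent=W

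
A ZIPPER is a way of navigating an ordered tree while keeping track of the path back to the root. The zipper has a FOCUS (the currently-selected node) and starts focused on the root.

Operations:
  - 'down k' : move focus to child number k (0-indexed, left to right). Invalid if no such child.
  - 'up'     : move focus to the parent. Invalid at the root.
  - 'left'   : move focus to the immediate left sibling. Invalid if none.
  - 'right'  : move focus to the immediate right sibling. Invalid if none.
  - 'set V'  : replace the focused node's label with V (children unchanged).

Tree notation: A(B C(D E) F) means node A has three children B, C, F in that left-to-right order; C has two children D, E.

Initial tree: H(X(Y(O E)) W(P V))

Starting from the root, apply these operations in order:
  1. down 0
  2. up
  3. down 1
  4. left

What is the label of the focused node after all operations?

Answer: X

Derivation:
Step 1 (down 0): focus=X path=0 depth=1 children=['Y'] left=[] right=['W'] parent=H
Step 2 (up): focus=H path=root depth=0 children=['X', 'W'] (at root)
Step 3 (down 1): focus=W path=1 depth=1 children=['P', 'V'] left=['X'] right=[] parent=H
Step 4 (left): focus=X path=0 depth=1 children=['Y'] left=[] right=['W'] parent=H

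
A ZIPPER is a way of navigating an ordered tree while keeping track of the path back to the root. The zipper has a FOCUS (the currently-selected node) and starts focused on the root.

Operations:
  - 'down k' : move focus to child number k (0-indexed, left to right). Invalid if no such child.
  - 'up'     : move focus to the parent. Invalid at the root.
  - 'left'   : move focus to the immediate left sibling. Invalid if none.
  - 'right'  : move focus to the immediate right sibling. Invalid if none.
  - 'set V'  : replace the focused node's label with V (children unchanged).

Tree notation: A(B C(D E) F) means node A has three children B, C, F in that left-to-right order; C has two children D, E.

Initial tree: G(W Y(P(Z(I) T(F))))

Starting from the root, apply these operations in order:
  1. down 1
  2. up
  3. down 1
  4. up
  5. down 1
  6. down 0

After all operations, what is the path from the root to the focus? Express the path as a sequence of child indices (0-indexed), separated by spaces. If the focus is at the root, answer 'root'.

Answer: 1 0

Derivation:
Step 1 (down 1): focus=Y path=1 depth=1 children=['P'] left=['W'] right=[] parent=G
Step 2 (up): focus=G path=root depth=0 children=['W', 'Y'] (at root)
Step 3 (down 1): focus=Y path=1 depth=1 children=['P'] left=['W'] right=[] parent=G
Step 4 (up): focus=G path=root depth=0 children=['W', 'Y'] (at root)
Step 5 (down 1): focus=Y path=1 depth=1 children=['P'] left=['W'] right=[] parent=G
Step 6 (down 0): focus=P path=1/0 depth=2 children=['Z', 'T'] left=[] right=[] parent=Y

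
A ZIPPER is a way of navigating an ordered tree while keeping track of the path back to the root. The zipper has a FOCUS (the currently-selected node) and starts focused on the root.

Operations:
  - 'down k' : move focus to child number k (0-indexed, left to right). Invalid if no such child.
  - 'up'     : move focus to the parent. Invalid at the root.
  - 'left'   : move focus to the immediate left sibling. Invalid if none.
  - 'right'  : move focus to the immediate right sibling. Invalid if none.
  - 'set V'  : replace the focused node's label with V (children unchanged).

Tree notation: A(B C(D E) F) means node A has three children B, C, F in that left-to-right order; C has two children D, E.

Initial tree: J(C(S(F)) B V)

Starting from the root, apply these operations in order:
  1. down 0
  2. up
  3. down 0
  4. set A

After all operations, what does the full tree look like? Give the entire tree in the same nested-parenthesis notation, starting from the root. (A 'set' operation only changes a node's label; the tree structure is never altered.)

Step 1 (down 0): focus=C path=0 depth=1 children=['S'] left=[] right=['B', 'V'] parent=J
Step 2 (up): focus=J path=root depth=0 children=['C', 'B', 'V'] (at root)
Step 3 (down 0): focus=C path=0 depth=1 children=['S'] left=[] right=['B', 'V'] parent=J
Step 4 (set A): focus=A path=0 depth=1 children=['S'] left=[] right=['B', 'V'] parent=J

Answer: J(A(S(F)) B V)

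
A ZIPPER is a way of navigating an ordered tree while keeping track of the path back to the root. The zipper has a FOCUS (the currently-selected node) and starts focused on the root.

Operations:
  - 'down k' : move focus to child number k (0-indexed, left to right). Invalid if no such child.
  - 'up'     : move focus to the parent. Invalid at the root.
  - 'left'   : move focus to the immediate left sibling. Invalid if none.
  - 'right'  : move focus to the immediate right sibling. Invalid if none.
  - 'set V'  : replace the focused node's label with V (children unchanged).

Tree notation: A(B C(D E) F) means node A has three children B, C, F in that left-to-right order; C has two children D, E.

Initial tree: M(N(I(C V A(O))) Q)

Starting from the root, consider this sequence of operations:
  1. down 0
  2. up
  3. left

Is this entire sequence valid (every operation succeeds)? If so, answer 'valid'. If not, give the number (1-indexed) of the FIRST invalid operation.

Step 1 (down 0): focus=N path=0 depth=1 children=['I'] left=[] right=['Q'] parent=M
Step 2 (up): focus=M path=root depth=0 children=['N', 'Q'] (at root)
Step 3 (left): INVALID

Answer: 3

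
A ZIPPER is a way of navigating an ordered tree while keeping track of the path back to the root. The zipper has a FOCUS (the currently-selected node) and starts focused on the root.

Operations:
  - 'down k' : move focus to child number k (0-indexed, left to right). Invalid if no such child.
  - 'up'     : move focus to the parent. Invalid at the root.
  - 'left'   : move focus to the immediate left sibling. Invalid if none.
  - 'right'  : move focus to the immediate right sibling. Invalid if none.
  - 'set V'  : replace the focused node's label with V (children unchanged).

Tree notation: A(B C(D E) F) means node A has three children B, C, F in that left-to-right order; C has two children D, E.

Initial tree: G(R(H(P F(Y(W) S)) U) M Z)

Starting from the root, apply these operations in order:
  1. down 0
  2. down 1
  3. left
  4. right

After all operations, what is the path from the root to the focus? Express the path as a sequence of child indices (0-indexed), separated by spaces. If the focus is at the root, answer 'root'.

Step 1 (down 0): focus=R path=0 depth=1 children=['H', 'U'] left=[] right=['M', 'Z'] parent=G
Step 2 (down 1): focus=U path=0/1 depth=2 children=[] left=['H'] right=[] parent=R
Step 3 (left): focus=H path=0/0 depth=2 children=['P', 'F'] left=[] right=['U'] parent=R
Step 4 (right): focus=U path=0/1 depth=2 children=[] left=['H'] right=[] parent=R

Answer: 0 1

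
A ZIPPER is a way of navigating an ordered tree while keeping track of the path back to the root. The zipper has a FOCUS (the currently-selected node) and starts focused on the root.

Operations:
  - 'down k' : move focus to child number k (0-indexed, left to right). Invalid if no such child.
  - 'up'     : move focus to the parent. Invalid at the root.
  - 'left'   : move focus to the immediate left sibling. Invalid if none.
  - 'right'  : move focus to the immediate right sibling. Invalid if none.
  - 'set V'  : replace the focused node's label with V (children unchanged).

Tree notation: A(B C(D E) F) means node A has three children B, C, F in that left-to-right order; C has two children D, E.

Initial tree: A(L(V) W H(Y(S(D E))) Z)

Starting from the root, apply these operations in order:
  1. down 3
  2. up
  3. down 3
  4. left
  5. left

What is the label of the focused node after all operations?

Answer: W

Derivation:
Step 1 (down 3): focus=Z path=3 depth=1 children=[] left=['L', 'W', 'H'] right=[] parent=A
Step 2 (up): focus=A path=root depth=0 children=['L', 'W', 'H', 'Z'] (at root)
Step 3 (down 3): focus=Z path=3 depth=1 children=[] left=['L', 'W', 'H'] right=[] parent=A
Step 4 (left): focus=H path=2 depth=1 children=['Y'] left=['L', 'W'] right=['Z'] parent=A
Step 5 (left): focus=W path=1 depth=1 children=[] left=['L'] right=['H', 'Z'] parent=A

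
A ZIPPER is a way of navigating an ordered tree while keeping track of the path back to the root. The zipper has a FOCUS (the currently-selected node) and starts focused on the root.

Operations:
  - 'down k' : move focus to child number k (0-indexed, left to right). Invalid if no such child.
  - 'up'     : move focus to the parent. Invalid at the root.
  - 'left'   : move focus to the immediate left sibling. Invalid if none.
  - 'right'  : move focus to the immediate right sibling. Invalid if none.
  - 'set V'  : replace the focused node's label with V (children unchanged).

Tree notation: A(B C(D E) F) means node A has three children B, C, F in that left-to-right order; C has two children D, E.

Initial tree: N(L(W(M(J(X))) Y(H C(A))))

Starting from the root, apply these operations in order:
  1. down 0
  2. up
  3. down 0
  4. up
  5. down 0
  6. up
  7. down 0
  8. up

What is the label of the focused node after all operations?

Answer: N

Derivation:
Step 1 (down 0): focus=L path=0 depth=1 children=['W', 'Y'] left=[] right=[] parent=N
Step 2 (up): focus=N path=root depth=0 children=['L'] (at root)
Step 3 (down 0): focus=L path=0 depth=1 children=['W', 'Y'] left=[] right=[] parent=N
Step 4 (up): focus=N path=root depth=0 children=['L'] (at root)
Step 5 (down 0): focus=L path=0 depth=1 children=['W', 'Y'] left=[] right=[] parent=N
Step 6 (up): focus=N path=root depth=0 children=['L'] (at root)
Step 7 (down 0): focus=L path=0 depth=1 children=['W', 'Y'] left=[] right=[] parent=N
Step 8 (up): focus=N path=root depth=0 children=['L'] (at root)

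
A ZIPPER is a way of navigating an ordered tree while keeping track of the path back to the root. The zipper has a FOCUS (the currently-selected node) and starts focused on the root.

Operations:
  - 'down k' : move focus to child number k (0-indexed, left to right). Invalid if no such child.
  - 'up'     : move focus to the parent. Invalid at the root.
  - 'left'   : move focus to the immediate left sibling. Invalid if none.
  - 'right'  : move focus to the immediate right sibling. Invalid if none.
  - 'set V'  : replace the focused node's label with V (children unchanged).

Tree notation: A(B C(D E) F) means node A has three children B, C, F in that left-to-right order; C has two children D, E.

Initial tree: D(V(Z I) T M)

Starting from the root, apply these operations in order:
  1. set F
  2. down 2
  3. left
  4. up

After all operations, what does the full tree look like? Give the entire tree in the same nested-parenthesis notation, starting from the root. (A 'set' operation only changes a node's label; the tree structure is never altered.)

Step 1 (set F): focus=F path=root depth=0 children=['V', 'T', 'M'] (at root)
Step 2 (down 2): focus=M path=2 depth=1 children=[] left=['V', 'T'] right=[] parent=F
Step 3 (left): focus=T path=1 depth=1 children=[] left=['V'] right=['M'] parent=F
Step 4 (up): focus=F path=root depth=0 children=['V', 'T', 'M'] (at root)

Answer: F(V(Z I) T M)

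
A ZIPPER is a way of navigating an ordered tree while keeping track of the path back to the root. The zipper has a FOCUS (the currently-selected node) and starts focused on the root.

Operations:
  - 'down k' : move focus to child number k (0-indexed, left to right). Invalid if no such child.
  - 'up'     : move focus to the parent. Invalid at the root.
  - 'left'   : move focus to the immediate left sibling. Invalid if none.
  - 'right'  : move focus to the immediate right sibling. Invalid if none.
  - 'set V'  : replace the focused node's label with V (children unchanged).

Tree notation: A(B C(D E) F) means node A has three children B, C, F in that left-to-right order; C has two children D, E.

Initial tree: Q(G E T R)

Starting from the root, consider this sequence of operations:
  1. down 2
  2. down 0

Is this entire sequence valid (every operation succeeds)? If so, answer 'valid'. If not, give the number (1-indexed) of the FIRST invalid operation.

Answer: 2

Derivation:
Step 1 (down 2): focus=T path=2 depth=1 children=[] left=['G', 'E'] right=['R'] parent=Q
Step 2 (down 0): INVALID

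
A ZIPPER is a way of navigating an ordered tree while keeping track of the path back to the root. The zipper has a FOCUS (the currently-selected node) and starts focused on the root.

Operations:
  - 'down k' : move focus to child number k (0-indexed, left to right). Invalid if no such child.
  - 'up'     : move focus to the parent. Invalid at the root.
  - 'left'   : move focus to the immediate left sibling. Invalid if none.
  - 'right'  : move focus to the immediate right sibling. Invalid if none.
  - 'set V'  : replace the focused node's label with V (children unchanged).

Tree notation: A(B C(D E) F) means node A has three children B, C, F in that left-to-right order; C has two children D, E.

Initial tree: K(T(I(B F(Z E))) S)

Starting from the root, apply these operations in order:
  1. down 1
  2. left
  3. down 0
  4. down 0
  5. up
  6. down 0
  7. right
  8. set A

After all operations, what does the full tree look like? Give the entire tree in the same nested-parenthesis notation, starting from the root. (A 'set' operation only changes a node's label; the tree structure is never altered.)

Answer: K(T(I(B A(Z E))) S)

Derivation:
Step 1 (down 1): focus=S path=1 depth=1 children=[] left=['T'] right=[] parent=K
Step 2 (left): focus=T path=0 depth=1 children=['I'] left=[] right=['S'] parent=K
Step 3 (down 0): focus=I path=0/0 depth=2 children=['B', 'F'] left=[] right=[] parent=T
Step 4 (down 0): focus=B path=0/0/0 depth=3 children=[] left=[] right=['F'] parent=I
Step 5 (up): focus=I path=0/0 depth=2 children=['B', 'F'] left=[] right=[] parent=T
Step 6 (down 0): focus=B path=0/0/0 depth=3 children=[] left=[] right=['F'] parent=I
Step 7 (right): focus=F path=0/0/1 depth=3 children=['Z', 'E'] left=['B'] right=[] parent=I
Step 8 (set A): focus=A path=0/0/1 depth=3 children=['Z', 'E'] left=['B'] right=[] parent=I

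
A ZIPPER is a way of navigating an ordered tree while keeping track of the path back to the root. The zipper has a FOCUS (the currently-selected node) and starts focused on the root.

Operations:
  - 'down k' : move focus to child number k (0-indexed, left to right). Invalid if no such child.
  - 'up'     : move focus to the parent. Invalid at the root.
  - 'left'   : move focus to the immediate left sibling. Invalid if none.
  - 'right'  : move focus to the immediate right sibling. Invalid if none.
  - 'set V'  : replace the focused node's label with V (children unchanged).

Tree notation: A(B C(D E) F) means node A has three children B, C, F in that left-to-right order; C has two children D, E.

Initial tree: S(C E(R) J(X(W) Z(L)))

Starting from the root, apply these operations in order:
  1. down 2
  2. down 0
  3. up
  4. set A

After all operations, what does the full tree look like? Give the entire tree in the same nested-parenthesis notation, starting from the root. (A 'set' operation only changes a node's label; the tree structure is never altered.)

Answer: S(C E(R) A(X(W) Z(L)))

Derivation:
Step 1 (down 2): focus=J path=2 depth=1 children=['X', 'Z'] left=['C', 'E'] right=[] parent=S
Step 2 (down 0): focus=X path=2/0 depth=2 children=['W'] left=[] right=['Z'] parent=J
Step 3 (up): focus=J path=2 depth=1 children=['X', 'Z'] left=['C', 'E'] right=[] parent=S
Step 4 (set A): focus=A path=2 depth=1 children=['X', 'Z'] left=['C', 'E'] right=[] parent=S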